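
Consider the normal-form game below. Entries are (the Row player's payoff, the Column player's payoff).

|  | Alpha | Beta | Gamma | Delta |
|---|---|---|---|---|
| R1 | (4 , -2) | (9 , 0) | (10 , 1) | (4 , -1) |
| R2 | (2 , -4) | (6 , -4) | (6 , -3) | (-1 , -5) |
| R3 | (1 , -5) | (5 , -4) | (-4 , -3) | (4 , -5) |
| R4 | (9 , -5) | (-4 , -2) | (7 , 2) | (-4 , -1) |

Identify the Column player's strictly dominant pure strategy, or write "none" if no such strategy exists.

Gamma vs Alpha: R1: 1>-2, R2: -3>-4, R3: -3>-5, R4: 2>-5.
Gamma vs Beta: R1: 1>0, R2: -3>-4, R3: -3>-4, R4: 2>-2.
Gamma vs Delta: R1: 1>-1, R2: -3>-5, R3: -3>-5, R4: 2>-1.
Gamma strictly beats every other strategy against every opponent action, so it is strictly dominant.

Gamma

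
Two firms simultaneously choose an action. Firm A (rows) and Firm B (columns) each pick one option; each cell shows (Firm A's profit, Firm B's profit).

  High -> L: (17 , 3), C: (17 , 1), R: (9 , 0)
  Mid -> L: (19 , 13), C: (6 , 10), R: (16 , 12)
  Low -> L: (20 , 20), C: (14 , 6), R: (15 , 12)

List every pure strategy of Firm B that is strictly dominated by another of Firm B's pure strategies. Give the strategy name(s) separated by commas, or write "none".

C, R

L: no other strategy beats it everywhere (C at High (3>1); R at High (3>0)).
C: dominated, since L does at least as well everywhere (High: 3>1, Mid: 13>10, Low: 20>6).
R: dominated, since L does at least as well everywhere (High: 3>0, Mid: 13>12, Low: 20>12).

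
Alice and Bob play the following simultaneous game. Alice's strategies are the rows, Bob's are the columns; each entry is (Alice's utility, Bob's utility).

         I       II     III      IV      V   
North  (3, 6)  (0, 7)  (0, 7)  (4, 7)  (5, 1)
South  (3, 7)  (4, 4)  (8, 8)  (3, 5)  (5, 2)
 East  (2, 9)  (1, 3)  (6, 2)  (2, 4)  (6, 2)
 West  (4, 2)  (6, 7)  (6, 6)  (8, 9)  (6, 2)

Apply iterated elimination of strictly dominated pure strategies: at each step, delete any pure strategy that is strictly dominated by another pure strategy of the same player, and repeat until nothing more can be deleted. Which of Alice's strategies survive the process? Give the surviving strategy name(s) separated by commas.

South, West

Row North is eliminated: West beats it against every remaining column (I: 4>3, II: 6>0, III: 6>0, IV: 8>4, V: 6>5).
For Bob, IV strictly dominates II on the remaining rows (South: 5>4, East: 4>3, West: 9>7); eliminate II.
Bob's strategy V is strictly dominated by IV (South: 5>2, East: 4>2, West: 9>2) and is removed.
For Alice, South strictly dominates East on the remaining columns (I: 3>2, III: 8>6, IV: 3>2); eliminate East.
For Bob, III strictly dominates I on the remaining rows (South: 8>7, West: 6>2); eliminate I.
Among the remaining strategies, none is strictly dominated by another pure strategy of the same player, so the elimination stops.
Surviving strategies — Alice: {South, West}; Bob: {III, IV}.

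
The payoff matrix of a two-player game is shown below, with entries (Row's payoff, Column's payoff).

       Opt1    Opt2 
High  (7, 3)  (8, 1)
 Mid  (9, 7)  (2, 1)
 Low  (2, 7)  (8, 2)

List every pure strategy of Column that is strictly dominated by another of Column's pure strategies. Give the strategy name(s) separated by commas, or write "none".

Opt1 is not dominated — it holds its own against Opt2 at High (3>1).
Opt2 is strictly dominated by Opt1 (High: 3>1, Mid: 7>1, Low: 7>2).

Opt2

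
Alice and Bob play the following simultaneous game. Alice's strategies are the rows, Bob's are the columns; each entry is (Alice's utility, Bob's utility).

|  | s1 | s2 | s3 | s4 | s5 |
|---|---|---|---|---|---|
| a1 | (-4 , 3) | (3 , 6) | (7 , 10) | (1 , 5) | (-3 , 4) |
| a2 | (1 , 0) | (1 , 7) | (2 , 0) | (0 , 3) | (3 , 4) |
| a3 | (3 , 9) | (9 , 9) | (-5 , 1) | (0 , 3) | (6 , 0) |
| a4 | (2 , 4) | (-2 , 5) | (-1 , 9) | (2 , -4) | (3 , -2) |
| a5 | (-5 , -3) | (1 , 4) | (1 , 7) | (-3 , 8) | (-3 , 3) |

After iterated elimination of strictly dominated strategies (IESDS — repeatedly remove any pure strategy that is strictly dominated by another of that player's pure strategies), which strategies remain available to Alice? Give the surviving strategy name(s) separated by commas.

a1, a2, a3, a4

For Bob, s2 strictly dominates s5 on the remaining rows (a1: 6>4, a2: 7>4, a3: 9>0, a4: 5>-2, a5: 4>3); eliminate s5.
Alice's strategy a5 is strictly dominated by a1 (s1: -4>-5, s2: 3>1, s3: 7>1, s4: 1>-3) and is removed.
Column s4 is eliminated: s2 beats it against every remaining row (a1: 6>5, a2: 7>3, a3: 9>3, a4: 5>-4).
Among the remaining strategies, none is strictly dominated by another pure strategy of the same player, so the elimination stops.
Surviving strategies — Alice: {a1, a2, a3, a4}; Bob: {s1, s2, s3}.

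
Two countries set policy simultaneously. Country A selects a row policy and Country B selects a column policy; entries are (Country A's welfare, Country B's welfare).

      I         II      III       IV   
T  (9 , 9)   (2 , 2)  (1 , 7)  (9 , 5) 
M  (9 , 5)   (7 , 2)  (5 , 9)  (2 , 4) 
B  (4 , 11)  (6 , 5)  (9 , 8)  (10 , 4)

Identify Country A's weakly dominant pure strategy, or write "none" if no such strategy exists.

T fails to dominate M at II (2<7).
M fails to dominate T at IV (2<9).
B fails to dominate T at I (4<9).
No single strategy dominates all the others.

none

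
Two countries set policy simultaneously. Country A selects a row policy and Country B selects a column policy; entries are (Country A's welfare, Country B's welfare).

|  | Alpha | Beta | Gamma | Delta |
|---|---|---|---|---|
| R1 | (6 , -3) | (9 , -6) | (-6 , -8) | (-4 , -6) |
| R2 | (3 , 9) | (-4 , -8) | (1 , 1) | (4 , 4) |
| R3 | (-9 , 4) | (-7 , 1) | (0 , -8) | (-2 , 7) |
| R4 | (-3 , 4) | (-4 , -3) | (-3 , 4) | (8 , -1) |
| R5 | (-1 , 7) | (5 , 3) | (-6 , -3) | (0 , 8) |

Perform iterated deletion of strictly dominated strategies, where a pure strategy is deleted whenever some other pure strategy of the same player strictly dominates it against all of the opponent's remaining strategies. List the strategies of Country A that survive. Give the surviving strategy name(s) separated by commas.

R1

Country A's strategy R3 is strictly dominated by R2 (Alpha: 3>-9, Beta: -4>-7, Gamma: 1>0, Delta: 4>-2) and is removed.
Column Beta is eliminated: Alpha beats it against every remaining row (R1: -3>-6, R2: 9>-8, R4: 4>-3, R5: 7>3).
Row R5 is eliminated: R2 beats it against every remaining column (Alpha: 3>-1, Gamma: 1>-6, Delta: 4>0).
Country B's strategy Delta is strictly dominated by Alpha (R1: -3>-6, R2: 9>4, R4: 4>-1) and is removed.
Row R4 is eliminated: R2 beats it against every remaining column (Alpha: 3>-3, Gamma: 1>-3).
Column Gamma is eliminated: Alpha beats it against every remaining row (R1: -3>-8, R2: 9>1).
Country A's strategy R2 is strictly dominated by R1 (Alpha: 6>3) and is removed.
Among the remaining strategies, none is strictly dominated by another pure strategy of the same player, so the elimination stops.
Surviving strategies — Country A: {R1}; Country B: {Alpha}.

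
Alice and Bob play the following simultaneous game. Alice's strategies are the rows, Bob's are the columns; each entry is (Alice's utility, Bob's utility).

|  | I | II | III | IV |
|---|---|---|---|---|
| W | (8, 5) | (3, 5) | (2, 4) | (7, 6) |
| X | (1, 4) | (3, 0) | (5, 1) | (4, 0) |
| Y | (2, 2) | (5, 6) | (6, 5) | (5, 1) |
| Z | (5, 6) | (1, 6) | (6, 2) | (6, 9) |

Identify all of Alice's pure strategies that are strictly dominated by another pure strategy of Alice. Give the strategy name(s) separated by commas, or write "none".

X

W: no other strategy beats it everywhere (X at I (8>1); Y at I (8>2); Z at I (8>5)).
X: dominated, since Y does at least as well everywhere (I: 2>1, II: 5>3, III: 6>5, IV: 5>4).
Y is not dominated — it holds its own against W at II (5>3); X at I (2>1); Z at II (5>1).
Z: no other strategy beats it everywhere (W at III (6>2); X at I (5>1); Y at I (5>2)).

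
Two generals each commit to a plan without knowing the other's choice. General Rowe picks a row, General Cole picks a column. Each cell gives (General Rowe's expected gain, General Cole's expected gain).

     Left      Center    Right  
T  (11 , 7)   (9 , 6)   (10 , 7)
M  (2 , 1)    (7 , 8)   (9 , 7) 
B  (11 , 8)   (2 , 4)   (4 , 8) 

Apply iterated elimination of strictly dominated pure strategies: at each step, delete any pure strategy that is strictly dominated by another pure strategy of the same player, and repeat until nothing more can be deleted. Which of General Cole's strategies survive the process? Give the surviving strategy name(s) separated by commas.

Left, Right

Row M is eliminated: T beats it against every remaining column (Left: 11>2, Center: 9>7, Right: 10>9).
General Cole's strategy Center is strictly dominated by Left (T: 7>6, B: 8>4) and is removed.
Among the remaining strategies, none is strictly dominated by another pure strategy of the same player, so the elimination stops.
Surviving strategies — General Rowe: {T, B}; General Cole: {Left, Right}.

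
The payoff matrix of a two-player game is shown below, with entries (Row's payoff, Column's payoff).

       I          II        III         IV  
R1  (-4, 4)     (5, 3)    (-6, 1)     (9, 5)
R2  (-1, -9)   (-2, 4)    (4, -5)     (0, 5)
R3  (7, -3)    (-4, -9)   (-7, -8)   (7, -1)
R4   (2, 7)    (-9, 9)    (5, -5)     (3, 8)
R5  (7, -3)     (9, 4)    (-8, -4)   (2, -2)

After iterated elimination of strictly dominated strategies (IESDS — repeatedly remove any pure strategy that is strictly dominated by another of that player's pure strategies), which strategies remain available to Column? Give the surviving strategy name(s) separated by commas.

For Column, IV strictly dominates I on the remaining rows (R1: 5>4, R2: 5>-9, R3: -1>-3, R4: 8>7, R5: -2>-3); eliminate I.
Row R3 is eliminated: R1 beats it against every remaining column (II: 5>-4, III: -6>-7, IV: 9>7).
Column III is eliminated: II beats it against every remaining row (R1: 3>1, R2: 4>-5, R4: 9>-5, R5: 4>-4).
Row's strategy R2 is strictly dominated by R1 (II: 5>-2, IV: 9>0) and is removed.
Row R4 is eliminated: R1 beats it against every remaining column (II: 5>-9, IV: 9>3).
Among the remaining strategies, none is strictly dominated by another pure strategy of the same player, so the elimination stops.
Surviving strategies — Row: {R1, R5}; Column: {II, IV}.

II, IV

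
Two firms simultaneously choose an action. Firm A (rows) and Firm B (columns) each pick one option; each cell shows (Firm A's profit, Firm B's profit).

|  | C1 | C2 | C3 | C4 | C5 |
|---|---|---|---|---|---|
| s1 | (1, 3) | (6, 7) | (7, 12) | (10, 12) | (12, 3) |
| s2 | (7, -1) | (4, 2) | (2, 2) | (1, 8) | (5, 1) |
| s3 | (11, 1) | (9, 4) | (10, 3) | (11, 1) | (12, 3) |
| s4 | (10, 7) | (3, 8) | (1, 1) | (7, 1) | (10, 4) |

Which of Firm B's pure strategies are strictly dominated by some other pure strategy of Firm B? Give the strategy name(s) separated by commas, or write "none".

C2 strictly dominates C1 — s1: 7>3, s2: 2>-1, s3: 4>1, s4: 8>7.
C2 is not dominated — it holds its own against C1 at s1 (7>3); C3 at s2 (2=2); C4 at s3 (4>1); C5 at s1 (7>3).
C3 is not dominated — it holds its own against C1 at s1 (12>3); C2 at s1 (12>7); C4 at s1 (12=12); C5 at s1 (12>3).
C4: no other strategy beats it everywhere (C1 at s1 (12>3); C2 at s1 (12>7); C3 at s1 (12=12); C5 at s1 (12>3)).
C2 strictly dominates C5 — s1: 7>3, s2: 2>1, s3: 4>3, s4: 8>4.

C1, C5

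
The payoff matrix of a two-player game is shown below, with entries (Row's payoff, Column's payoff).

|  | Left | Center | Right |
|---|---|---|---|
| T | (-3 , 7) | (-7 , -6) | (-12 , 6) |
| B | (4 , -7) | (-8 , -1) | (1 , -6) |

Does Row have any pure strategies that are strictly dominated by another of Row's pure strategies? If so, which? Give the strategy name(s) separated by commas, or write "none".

T: no other strategy beats it everywhere (B at Center (-7>-8)).
B is not dominated — it holds its own against T at Left (4>-3).

none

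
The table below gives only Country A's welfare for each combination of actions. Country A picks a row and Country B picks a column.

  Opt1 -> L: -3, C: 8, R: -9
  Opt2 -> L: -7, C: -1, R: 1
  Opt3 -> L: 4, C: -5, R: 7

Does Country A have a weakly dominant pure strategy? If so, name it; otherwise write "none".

Opt1 fails to dominate Opt2 at R (-9<1).
Opt2 fails to dominate Opt1 at L (-7<-3).
Opt3 fails to dominate Opt1 at C (-5<8).
No single strategy dominates all the others.

none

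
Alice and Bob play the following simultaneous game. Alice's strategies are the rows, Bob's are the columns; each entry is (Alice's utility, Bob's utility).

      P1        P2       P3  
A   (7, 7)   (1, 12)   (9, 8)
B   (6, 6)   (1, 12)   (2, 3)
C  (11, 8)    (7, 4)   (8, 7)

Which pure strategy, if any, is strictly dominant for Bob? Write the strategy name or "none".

none

P1 fails to dominate P2 at A (7<12).
P2 fails to dominate P1 at C (4<8).
P3 fails to dominate P1 at B (3<6).
No single strategy dominates all the others.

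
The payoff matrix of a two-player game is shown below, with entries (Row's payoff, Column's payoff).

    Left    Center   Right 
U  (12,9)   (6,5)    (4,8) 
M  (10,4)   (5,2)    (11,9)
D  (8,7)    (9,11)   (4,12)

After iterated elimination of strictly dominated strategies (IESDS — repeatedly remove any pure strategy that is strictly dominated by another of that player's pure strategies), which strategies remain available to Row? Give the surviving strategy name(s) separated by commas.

Column Center is eliminated: Right beats it against every remaining row (U: 8>5, M: 9>2, D: 12>11).
Row's strategy D is strictly dominated by M (Left: 10>8, Right: 11>4) and is removed.
Among the remaining strategies, none is strictly dominated by another pure strategy of the same player, so the elimination stops.
Surviving strategies — Row: {U, M}; Column: {Left, Right}.

U, M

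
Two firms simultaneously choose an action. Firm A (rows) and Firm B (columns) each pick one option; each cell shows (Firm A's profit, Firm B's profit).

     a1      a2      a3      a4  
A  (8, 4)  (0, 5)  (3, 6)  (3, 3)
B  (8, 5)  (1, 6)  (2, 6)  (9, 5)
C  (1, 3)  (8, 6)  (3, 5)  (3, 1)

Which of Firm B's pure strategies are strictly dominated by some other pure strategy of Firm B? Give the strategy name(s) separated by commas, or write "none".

a1, a4

a1 is strictly dominated by a2 (A: 5>4, B: 6>5, C: 6>3).
a2: no other strategy beats it everywhere (a1 at A (5>4); a3 at B (6=6); a4 at A (5>3)).
Nothing dominates a3: a1 at A (6>4); a2 at A (6>5); a4 at A (6>3).
a4: dominated, since a2 does at least as well everywhere (A: 5>3, B: 6>5, C: 6>1).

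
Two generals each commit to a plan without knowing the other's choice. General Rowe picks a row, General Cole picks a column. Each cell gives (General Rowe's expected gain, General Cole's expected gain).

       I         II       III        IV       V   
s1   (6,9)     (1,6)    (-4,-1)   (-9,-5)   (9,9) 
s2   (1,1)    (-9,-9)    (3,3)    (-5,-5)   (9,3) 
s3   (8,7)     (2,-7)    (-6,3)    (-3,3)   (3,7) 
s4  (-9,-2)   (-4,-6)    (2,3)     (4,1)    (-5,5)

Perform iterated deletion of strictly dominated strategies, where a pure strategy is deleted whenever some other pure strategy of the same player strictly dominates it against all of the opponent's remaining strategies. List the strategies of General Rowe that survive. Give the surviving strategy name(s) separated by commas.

s1, s2, s3

General Cole's strategy II is strictly dominated by I (s1: 9>6, s2: 1>-9, s3: 7>-7, s4: -2>-6) and is removed.
Column IV is eliminated: V beats it against every remaining row (s1: 9>-5, s2: 3>-5, s3: 7>3, s4: 5>1).
General Rowe's strategy s4 is strictly dominated by s2 (I: 1>-9, III: 3>2, V: 9>-5) and is removed.
Among the remaining strategies, none is strictly dominated by another pure strategy of the same player, so the elimination stops.
Surviving strategies — General Rowe: {s1, s2, s3}; General Cole: {I, III, V}.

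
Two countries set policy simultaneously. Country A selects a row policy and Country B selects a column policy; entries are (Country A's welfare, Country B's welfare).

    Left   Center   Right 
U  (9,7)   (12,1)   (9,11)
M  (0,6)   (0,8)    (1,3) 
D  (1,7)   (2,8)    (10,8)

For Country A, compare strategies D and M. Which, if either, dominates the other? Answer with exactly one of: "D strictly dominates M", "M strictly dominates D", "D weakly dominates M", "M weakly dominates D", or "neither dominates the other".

Compare D to M across each choice by Country B: Left: 1>0, Center: 2>0, Right: 10>1.
D gives a strictly higher payoff against each choice by Country B, so D strictly dominates M.

D strictly dominates M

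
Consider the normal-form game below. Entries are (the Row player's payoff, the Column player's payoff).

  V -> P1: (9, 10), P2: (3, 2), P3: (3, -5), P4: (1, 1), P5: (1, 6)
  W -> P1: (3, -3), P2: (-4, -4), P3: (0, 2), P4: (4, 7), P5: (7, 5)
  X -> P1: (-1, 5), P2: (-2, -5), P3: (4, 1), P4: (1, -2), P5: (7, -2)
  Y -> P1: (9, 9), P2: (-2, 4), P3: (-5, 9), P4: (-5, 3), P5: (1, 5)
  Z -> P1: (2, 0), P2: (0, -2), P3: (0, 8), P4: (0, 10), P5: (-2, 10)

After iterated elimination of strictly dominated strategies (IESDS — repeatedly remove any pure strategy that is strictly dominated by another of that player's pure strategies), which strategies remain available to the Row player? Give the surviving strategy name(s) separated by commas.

For the Row player, V strictly dominates Z on the remaining columns (P1: 9>2, P2: 3>0, P3: 3>0, P4: 1>0, P5: 1>-2); eliminate Z.
Column P2 is eliminated: P1 beats it against every remaining row (V: 10>2, W: -3>-4, X: 5>-5, Y: 9>4).
Among the remaining strategies, none is strictly dominated by another pure strategy of the same player, so the elimination stops.
Surviving strategies — the Row player: {V, W, X, Y}; the Column player: {P1, P3, P4, P5}.

V, W, X, Y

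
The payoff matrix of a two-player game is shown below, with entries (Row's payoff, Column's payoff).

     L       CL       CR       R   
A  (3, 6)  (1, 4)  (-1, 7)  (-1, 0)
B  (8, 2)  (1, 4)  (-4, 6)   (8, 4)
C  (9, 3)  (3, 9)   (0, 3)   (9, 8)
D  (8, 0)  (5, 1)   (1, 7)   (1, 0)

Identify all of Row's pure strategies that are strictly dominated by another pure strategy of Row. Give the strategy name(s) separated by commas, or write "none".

A, B

C strictly dominates A — L: 9>3, CL: 3>1, CR: 0>-1, R: 9>-1.
B: dominated, since C does at least as well everywhere (L: 9>8, CL: 3>1, CR: 0>-4, R: 9>8).
Nothing dominates C: A at L (9>3); B at L (9>8); D at L (9>8).
D: no other strategy beats it everywhere (A at L (8>3); B at L (8=8); C at CL (5>3)).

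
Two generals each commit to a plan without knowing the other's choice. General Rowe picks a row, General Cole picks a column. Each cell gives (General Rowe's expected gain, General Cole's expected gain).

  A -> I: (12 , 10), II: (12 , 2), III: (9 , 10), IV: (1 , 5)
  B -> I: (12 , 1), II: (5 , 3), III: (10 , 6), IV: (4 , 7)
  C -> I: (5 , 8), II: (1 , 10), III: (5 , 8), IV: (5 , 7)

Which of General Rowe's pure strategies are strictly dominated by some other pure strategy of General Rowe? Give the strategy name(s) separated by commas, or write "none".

A is not dominated — it holds its own against B at I (12=12); C at I (12>5).
B is not dominated — it holds its own against A at I (12=12); C at I (12>5).
C: no other strategy beats it everywhere (A at IV (5>1); B at IV (5>4)).

none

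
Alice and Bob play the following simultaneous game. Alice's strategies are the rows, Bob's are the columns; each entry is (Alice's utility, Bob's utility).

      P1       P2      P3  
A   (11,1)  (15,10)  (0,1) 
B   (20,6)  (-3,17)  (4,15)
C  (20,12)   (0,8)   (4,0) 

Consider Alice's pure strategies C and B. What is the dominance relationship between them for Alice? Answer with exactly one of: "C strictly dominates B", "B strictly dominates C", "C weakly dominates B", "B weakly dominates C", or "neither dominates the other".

C weakly dominates B

Compare C to B across each opponent action: P1: 20=20, P2: 0>-3, P3: 4=4.
C is at least as good everywhere and strictly better somewhere (tied only at P1, P3), so C weakly but not strictly dominates B.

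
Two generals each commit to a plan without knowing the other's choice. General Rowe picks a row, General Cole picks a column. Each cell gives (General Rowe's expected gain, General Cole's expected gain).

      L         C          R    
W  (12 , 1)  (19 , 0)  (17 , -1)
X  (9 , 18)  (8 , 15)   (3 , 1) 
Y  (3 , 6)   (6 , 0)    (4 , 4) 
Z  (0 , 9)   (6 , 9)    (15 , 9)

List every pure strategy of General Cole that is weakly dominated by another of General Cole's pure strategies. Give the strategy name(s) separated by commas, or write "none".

L is not dominated — it holds its own against C at W (1>0); R at W (1>-1).
C is weakly dominated by L (W: 1>0, X: 18>15, Y: 6>0, Z: 9=9).
R: dominated, since L does at least as well everywhere (W: 1>-1, X: 18>1, Y: 6>4, Z: 9=9).

C, R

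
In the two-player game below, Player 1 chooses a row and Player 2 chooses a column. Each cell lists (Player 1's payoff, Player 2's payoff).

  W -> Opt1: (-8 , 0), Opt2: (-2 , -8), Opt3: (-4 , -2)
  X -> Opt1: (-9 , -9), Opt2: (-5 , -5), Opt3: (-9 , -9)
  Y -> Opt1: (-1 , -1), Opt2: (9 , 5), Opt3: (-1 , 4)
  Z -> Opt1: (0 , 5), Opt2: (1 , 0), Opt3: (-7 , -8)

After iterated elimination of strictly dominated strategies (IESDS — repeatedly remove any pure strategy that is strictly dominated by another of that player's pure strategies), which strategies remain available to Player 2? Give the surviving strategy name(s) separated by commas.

Player 1's strategy W is strictly dominated by Y (Opt1: -1>-8, Opt2: 9>-2, Opt3: -1>-4) and is removed.
Player 1's strategy X is strictly dominated by Y (Opt1: -1>-9, Opt2: 9>-5, Opt3: -1>-9) and is removed.
Player 2's strategy Opt3 is strictly dominated by Opt2 (Y: 5>4, Z: 0>-8) and is removed.
Among the remaining strategies, none is strictly dominated by another pure strategy of the same player, so the elimination stops.
Surviving strategies — Player 1: {Y, Z}; Player 2: {Opt1, Opt2}.

Opt1, Opt2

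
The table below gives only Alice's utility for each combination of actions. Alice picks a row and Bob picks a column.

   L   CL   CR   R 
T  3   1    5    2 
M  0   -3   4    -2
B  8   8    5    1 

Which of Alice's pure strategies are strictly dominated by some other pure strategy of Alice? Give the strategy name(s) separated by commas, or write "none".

Nothing dominates T: M at L (3>0); B at CR (5=5).
M: dominated, since T does at least as well everywhere (L: 3>0, CL: 1>-3, CR: 5>4, R: 2>-2).
B is not dominated — it holds its own against T at L (8>3); M at L (8>0).

M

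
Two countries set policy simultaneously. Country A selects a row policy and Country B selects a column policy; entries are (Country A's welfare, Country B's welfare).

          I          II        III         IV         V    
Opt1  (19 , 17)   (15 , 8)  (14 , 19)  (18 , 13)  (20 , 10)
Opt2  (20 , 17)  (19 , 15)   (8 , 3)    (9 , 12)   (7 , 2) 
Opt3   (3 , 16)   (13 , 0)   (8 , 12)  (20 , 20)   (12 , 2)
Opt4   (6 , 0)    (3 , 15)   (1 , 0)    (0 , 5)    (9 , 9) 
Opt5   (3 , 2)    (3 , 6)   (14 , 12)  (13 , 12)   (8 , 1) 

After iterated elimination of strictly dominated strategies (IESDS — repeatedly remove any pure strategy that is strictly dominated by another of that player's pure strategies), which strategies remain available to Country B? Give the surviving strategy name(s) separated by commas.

I, II, III, IV

Row Opt4 is eliminated: Opt1 beats it against every remaining column (I: 19>6, II: 15>3, III: 14>1, IV: 18>0, V: 20>9).
Country B's strategy V is strictly dominated by I (Opt1: 17>10, Opt2: 17>2, Opt3: 16>2, Opt5: 2>1) and is removed.
Among the remaining strategies, none is strictly dominated by another pure strategy of the same player, so the elimination stops.
Surviving strategies — Country A: {Opt1, Opt2, Opt3, Opt5}; Country B: {I, II, III, IV}.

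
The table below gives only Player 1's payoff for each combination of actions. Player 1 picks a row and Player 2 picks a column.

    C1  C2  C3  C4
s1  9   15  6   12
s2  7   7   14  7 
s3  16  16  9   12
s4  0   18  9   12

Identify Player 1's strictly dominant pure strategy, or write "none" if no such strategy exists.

none

s1 fails to dominate s2 at C3 (6<14).
s2 fails to dominate s1 at C1 (7<9).
s3 fails to dominate s1 at C4 (12=12).
s4 fails to dominate s1 at C1 (0<9).
No single strategy dominates all the others.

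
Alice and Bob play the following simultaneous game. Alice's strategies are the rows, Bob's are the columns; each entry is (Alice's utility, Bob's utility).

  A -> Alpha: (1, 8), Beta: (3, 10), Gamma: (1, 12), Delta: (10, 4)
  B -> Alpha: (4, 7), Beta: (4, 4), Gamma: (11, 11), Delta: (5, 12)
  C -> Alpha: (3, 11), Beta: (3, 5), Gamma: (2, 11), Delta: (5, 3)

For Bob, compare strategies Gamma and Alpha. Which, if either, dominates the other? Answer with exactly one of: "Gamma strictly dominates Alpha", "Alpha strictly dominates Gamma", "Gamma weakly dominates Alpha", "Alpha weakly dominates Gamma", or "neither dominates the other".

Gamma's payoffs vs Alpha's, by Alice's action — A: 12>8, B: 11>7, C: 11=11.
Gamma is at least as good everywhere and strictly better somewhere (tied only at C), so Gamma weakly but not strictly dominates Alpha.

Gamma weakly dominates Alpha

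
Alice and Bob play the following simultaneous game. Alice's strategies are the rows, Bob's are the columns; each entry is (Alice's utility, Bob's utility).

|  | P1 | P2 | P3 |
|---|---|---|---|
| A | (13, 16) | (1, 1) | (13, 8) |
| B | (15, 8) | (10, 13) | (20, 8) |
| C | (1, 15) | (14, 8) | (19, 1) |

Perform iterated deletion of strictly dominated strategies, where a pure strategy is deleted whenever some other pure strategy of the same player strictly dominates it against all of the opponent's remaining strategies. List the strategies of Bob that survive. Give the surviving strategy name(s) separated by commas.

For Alice, B strictly dominates A on the remaining columns (P1: 15>13, P2: 10>1, P3: 20>13); eliminate A.
Column P3 is eliminated: P2 beats it against every remaining row (B: 13>8, C: 8>1).
Among the remaining strategies, none is strictly dominated by another pure strategy of the same player, so the elimination stops.
Surviving strategies — Alice: {B, C}; Bob: {P1, P2}.

P1, P2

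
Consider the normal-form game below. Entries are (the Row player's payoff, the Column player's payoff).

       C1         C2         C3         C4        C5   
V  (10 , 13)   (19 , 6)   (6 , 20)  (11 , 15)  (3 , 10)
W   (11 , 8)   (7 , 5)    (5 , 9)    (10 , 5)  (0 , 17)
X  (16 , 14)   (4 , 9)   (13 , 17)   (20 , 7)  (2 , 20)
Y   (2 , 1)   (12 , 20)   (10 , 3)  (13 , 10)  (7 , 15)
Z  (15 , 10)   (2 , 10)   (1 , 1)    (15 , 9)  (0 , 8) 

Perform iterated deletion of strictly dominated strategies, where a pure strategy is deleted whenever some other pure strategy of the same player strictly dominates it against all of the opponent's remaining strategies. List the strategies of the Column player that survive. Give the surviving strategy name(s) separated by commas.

C2, C3, C4, C5

For the Row player, X strictly dominates Z on the remaining columns (C1: 16>15, C2: 4>2, C3: 13>1, C4: 20>15, C5: 2>0); eliminate Z.
Column C1 is eliminated: C3 beats it against every remaining row (V: 20>13, W: 9>8, X: 17>14, Y: 3>1).
The Row player's strategy W is strictly dominated by V (C2: 19>7, C3: 6>5, C4: 11>10, C5: 3>0) and is removed.
Among the remaining strategies, none is strictly dominated by another pure strategy of the same player, so the elimination stops.
Surviving strategies — the Row player: {V, X, Y}; the Column player: {C2, C3, C4, C5}.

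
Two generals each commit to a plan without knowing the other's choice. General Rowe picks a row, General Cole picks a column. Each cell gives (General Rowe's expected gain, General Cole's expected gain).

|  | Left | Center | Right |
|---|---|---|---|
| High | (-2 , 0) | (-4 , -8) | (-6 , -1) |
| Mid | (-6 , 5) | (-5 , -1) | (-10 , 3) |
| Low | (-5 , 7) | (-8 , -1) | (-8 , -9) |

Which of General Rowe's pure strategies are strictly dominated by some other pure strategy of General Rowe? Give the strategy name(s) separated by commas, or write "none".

Mid, Low

Nothing dominates High: Mid at Left (-2>-6); Low at Left (-2>-5).
Mid is strictly dominated by High (Left: -2>-6, Center: -4>-5, Right: -6>-10).
High strictly dominates Low — Left: -2>-5, Center: -4>-8, Right: -6>-8.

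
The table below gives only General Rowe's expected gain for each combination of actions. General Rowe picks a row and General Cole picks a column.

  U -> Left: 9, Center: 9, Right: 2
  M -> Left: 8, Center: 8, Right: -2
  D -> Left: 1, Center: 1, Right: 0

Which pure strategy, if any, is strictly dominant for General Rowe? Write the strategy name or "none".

U vs M: Left: 9>8, Center: 9>8, Right: 2>-2.
U vs D: Left: 9>1, Center: 9>1, Right: 2>0.
U strictly beats every other strategy against every opponent action, so it is strictly dominant.

U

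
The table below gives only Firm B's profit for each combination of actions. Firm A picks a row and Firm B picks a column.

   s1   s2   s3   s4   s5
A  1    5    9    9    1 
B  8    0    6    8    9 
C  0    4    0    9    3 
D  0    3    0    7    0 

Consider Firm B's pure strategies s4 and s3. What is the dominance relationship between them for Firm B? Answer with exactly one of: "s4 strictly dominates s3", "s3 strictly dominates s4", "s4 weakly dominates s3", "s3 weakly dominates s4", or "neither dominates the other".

Compare s4 to s3 across each choice by Firm A: A: 9=9, B: 8>6, C: 9>0, D: 7>0.
s4 is at least as good everywhere and strictly better somewhere (tied only at A), so s4 weakly but not strictly dominates s3.

s4 weakly dominates s3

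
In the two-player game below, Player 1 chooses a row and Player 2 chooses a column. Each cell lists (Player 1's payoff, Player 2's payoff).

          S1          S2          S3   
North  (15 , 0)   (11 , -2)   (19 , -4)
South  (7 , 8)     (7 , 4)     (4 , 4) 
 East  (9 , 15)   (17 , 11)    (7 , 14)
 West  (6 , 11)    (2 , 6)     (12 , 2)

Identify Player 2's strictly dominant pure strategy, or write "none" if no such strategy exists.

S1 vs S2: North: 0>-2, South: 8>4, East: 15>11, West: 11>6.
S1 vs S3: North: 0>-4, South: 8>4, East: 15>14, West: 11>2.
S1 strictly beats every other strategy against every opponent action, so it is strictly dominant.

S1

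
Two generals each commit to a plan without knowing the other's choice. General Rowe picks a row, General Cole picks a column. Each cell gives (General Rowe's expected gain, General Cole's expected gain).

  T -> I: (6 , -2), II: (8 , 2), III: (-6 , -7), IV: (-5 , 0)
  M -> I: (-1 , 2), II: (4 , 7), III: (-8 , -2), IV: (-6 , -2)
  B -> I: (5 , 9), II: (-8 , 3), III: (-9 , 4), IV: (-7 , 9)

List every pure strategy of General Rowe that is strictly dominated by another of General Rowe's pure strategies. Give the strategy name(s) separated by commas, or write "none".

M, B

Nothing dominates T: M at I (6>-1); B at I (6>5).
M: dominated, since T does at least as well everywhere (I: 6>-1, II: 8>4, III: -6>-8, IV: -5>-6).
T strictly dominates B — I: 6>5, II: 8>-8, III: -6>-9, IV: -5>-7.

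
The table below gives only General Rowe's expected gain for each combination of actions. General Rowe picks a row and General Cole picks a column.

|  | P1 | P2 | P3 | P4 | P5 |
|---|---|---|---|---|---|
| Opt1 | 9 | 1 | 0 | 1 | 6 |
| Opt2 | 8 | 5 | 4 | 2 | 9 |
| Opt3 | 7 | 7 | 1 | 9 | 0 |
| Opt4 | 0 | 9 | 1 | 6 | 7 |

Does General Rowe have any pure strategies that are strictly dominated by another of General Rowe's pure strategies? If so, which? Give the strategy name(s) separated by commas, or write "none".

Opt1 is not dominated — it holds its own against Opt2 at P1 (9>8); Opt3 at P1 (9>7); Opt4 at P1 (9>0).
Opt2: no other strategy beats it everywhere (Opt1 at P2 (5>1); Opt3 at P1 (8>7); Opt4 at P1 (8>0)).
Nothing dominates Opt3: Opt1 at P2 (7>1); Opt2 at P2 (7>5); Opt4 at P1 (7>0).
Nothing dominates Opt4: Opt1 at P2 (9>1); Opt2 at P2 (9>5); Opt3 at P2 (9>7).

none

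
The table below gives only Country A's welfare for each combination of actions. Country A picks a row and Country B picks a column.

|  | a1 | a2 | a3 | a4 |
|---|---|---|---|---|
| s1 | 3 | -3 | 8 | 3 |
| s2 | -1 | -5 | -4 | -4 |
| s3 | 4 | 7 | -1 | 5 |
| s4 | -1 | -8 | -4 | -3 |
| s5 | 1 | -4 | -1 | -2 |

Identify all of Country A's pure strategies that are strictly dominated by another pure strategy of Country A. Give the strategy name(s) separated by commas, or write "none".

Nothing dominates s1: s2 at a1 (3>-1); s3 at a3 (8>-1); s4 at a1 (3>-1); s5 at a1 (3>1).
s1 strictly dominates s2 — a1: 3>-1, a2: -3>-5, a3: 8>-4, a4: 3>-4.
s3 is not dominated — it holds its own against s1 at a1 (4>3); s2 at a1 (4>-1); s4 at a1 (4>-1); s5 at a1 (4>1).
s4 is strictly dominated by s1 (a1: 3>-1, a2: -3>-8, a3: 8>-4, a4: 3>-3).
s1 strictly dominates s5 — a1: 3>1, a2: -3>-4, a3: 8>-1, a4: 3>-2.

s2, s4, s5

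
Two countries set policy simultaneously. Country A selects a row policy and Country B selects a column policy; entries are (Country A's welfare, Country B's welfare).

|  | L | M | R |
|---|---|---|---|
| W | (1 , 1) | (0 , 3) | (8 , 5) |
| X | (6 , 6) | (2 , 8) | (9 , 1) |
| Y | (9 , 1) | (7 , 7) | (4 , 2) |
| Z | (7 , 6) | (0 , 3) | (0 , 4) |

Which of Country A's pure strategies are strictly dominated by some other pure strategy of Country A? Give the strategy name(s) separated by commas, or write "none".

W is strictly dominated by X (L: 6>1, M: 2>0, R: 9>8).
X: no other strategy beats it everywhere (W at L (6>1); Y at R (9>4); Z at M (2>0)).
Nothing dominates Y: W at L (9>1); X at L (9>6); Z at L (9>7).
Z: dominated, since Y does at least as well everywhere (L: 9>7, M: 7>0, R: 4>0).

W, Z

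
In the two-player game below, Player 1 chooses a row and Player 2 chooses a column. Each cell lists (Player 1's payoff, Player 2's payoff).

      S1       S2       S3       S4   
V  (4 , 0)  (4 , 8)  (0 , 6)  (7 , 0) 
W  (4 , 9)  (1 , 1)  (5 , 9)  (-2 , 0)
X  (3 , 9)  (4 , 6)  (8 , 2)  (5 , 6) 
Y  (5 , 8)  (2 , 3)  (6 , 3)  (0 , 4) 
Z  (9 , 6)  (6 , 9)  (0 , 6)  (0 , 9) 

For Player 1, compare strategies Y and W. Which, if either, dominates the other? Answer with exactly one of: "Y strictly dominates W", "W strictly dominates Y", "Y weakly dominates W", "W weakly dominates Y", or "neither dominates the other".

Compare Y to W across each choice by Player 2: S1: 5>4, S2: 2>1, S3: 6>5, S4: 0>-2.
Y gives a strictly higher payoff against each choice by Player 2, so Y strictly dominates W.

Y strictly dominates W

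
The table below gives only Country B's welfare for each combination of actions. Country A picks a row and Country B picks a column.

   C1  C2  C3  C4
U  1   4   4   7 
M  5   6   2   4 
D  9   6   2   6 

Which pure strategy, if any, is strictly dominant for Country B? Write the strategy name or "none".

C1 fails to dominate C2 at U (1<4).
C2 fails to dominate C1 at D (6<9).
C3 fails to dominate C1 at M (2<5).
C4 fails to dominate C1 at M (4<5).
No single strategy dominates all the others.

none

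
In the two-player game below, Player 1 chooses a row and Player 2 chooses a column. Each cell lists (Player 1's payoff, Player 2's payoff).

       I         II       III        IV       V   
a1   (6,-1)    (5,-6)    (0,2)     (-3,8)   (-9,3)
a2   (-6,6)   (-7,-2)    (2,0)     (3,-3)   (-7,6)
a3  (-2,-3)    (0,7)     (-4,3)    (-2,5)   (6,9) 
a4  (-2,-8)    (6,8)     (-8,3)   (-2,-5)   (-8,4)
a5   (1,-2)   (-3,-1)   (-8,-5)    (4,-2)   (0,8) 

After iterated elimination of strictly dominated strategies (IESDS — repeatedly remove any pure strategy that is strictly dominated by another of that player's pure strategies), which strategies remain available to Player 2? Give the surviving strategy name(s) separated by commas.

Player 2's strategy III is strictly dominated by V (a1: 3>2, a2: 6>0, a3: 9>3, a4: 4>3, a5: 8>-5) and is removed.
Row a2 is eliminated: a5 beats it against every remaining column (I: 1>-6, II: -3>-7, IV: 4>3, V: 0>-7).
For Player 2, V strictly dominates I on the remaining rows (a1: 3>-1, a3: 9>-3, a4: 4>-8, a5: 8>-2); eliminate I.
Row a1 is eliminated: a4 beats it against every remaining column (II: 6>5, IV: -2>-3, V: -8>-9).
For Player 2, II strictly dominates IV on the remaining rows (a3: 7>5, a4: 8>-5, a5: -1>-2); eliminate IV.
For Player 1, a3 strictly dominates a5 on the remaining columns (II: 0>-3, V: 6>0); eliminate a5.
Among the remaining strategies, none is strictly dominated by another pure strategy of the same player, so the elimination stops.
Surviving strategies — Player 1: {a3, a4}; Player 2: {II, V}.

II, V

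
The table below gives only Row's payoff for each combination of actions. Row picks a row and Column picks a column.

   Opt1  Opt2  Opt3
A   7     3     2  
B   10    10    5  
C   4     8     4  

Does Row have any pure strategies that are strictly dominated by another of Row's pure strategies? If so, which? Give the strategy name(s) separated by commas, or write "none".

A, C

A: dominated, since B does at least as well everywhere (Opt1: 10>7, Opt2: 10>3, Opt3: 5>2).
Nothing dominates B: A at Opt1 (10>7); C at Opt1 (10>4).
C: dominated, since B does at least as well everywhere (Opt1: 10>4, Opt2: 10>8, Opt3: 5>4).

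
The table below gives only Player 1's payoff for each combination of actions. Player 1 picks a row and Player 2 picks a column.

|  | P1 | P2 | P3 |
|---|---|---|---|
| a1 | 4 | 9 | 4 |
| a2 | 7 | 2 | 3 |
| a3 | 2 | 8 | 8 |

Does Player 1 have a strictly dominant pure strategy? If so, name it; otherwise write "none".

a1 fails to dominate a2 at P1 (4<7).
a2 fails to dominate a1 at P2 (2<9).
a3 fails to dominate a1 at P1 (2<4).
No single strategy dominates all the others.

none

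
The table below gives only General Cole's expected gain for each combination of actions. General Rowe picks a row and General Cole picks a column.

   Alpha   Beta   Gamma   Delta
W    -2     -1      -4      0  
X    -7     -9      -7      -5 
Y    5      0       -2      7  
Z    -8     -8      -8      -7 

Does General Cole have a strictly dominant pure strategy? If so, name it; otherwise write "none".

Delta

Delta vs Alpha: W: 0>-2, X: -5>-7, Y: 7>5, Z: -7>-8.
Delta vs Beta: W: 0>-1, X: -5>-9, Y: 7>0, Z: -7>-8.
Delta vs Gamma: W: 0>-4, X: -5>-7, Y: 7>-2, Z: -7>-8.
Delta strictly beats every other strategy against every opponent action, so it is strictly dominant.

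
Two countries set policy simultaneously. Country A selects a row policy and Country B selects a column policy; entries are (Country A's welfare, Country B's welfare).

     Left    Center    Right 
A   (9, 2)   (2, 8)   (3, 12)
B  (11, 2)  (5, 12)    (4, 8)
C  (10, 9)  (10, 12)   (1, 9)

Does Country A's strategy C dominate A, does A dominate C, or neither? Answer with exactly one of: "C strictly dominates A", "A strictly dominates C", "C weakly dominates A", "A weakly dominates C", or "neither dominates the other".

Compare C to A across each choice by Country B: Left: 10>9, Center: 10>2, Right: 1<3.
C does better at Left, Center but worse at Right; neither strategy dominates the other.

neither dominates the other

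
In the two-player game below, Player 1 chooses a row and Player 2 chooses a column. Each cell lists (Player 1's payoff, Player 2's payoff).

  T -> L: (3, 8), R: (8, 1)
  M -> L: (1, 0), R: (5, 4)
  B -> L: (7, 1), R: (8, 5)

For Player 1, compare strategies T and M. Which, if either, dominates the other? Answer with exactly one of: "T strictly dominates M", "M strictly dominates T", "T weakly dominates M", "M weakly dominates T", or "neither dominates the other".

Compare T to M across each choice by Player 2: L: 3>1, R: 8>5.
Every comparison favours T, so T strictly dominates M.

T strictly dominates M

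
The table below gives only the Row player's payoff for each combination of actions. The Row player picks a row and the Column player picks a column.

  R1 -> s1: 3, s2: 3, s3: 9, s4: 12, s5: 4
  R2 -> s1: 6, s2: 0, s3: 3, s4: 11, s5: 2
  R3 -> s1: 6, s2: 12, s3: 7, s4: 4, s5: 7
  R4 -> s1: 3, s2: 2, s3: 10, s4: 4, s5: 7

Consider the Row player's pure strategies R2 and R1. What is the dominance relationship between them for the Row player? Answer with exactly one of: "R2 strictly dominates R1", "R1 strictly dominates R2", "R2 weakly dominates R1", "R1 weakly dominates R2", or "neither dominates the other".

neither dominates the other

Compare R2 to R1 across every action of the Column player: s1: 6>3, s2: 0<3, s3: 3<9, s4: 11<12, s5: 2<4.
R2 does better at s1 but worse at s2, s3, s4, s5; neither strategy dominates the other.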